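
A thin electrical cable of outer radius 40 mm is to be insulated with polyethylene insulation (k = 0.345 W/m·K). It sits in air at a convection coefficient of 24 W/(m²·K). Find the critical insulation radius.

For a cylinder r_cr = k/h = 0.345/24
r_cr = 14.4 mm; since the bare radius (40 mm) is above r_cr, any added insulation will reduce heat loss.

r_cr ≈ 14.4 mm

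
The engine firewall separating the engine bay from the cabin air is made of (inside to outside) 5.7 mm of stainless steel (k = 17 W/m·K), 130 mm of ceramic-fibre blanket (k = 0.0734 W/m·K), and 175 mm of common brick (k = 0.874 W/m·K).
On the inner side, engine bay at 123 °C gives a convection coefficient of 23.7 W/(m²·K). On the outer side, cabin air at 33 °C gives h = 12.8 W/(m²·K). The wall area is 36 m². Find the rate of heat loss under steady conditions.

Q ≈ 1550 W

Model the wall as resistances in series:
R_inner film = 1/(h_i·A) = 1/(23.7×36) = 0.001172 K/W
R_stainless steel = L/(kA) = 0.0057/(17×36) = 9.314×10^-6 K/W
R_ceramic-fibre blanket = L/(kA) = 0.13/(0.0734×36) = 0.0492 K/W
R_common brick = L/(kA) = 0.175/(0.874×36) = 0.005562 K/W
R_outer film = 1/(h_o·A) = 1/(12.8×36) = 0.00217 K/W
R_total = 0.05811 K/W
Q = ΔT / R_total = 90 / 0.05811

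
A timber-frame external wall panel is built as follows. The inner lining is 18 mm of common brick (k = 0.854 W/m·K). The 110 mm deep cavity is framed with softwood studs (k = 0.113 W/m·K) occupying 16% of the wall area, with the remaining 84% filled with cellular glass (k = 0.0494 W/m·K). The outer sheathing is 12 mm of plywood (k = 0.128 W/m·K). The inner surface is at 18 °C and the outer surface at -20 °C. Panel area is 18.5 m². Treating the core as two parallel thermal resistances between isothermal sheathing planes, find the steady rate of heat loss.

Sheathing layers in series; stud and cavity paths in parallel between them.
R_inner = 0.018/(0.854×18.5) = 0.001139 K/W
R_stud  = 0.11/(0.113×0.16×18.5) = 0.3289 K/W
R_cav   = 0.11/(0.0494×0.84×18.5) = 0.1433 K/W
1/R_core = 1/R_stud + 1/R_cav → R_core = 0.0998 K/W
R_outer = 0.012/(0.128×18.5) = 0.005068 K/W
R_total = 0.106 K/W
Q = ΔT/R_total = 38/0.106

Q ≈ 358 W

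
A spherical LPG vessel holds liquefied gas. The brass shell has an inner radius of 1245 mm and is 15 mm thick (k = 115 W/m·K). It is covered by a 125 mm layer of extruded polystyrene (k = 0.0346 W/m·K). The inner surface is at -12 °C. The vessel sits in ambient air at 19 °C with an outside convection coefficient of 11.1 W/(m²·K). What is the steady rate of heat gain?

Q ≈ 184 W

Each spherical layer contributes R = (1/r_i − 1/r_o)/(4πk):
R_brass shell = (1/1.245 − 1/1.26)/(4π×115) = 6.617×10^-6 K/W
R_extruded polystyrene = (1/1.26 − 1/1.385)/(4π×0.0346) = 0.1647 K/W
R_outer film = 1/(h·4πr_o²) = 1/(11.1×4π×1.385²) = 0.003737 K/W
R_total = 0.1685 K/W
Q = ΔT/R_total = 31/0.1685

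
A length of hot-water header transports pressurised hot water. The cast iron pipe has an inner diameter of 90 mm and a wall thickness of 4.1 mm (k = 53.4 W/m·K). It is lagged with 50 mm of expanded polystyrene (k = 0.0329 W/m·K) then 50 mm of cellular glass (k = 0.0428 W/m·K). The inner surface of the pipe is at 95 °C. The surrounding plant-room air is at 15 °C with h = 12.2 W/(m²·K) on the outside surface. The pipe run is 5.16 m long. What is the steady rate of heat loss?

Q ≈ 82.5 W

For a radial system each layer contributes R = ln(r_out/r_in)/(2πkL); films add R = 1/(hA).
R_cast iron pipe wall = ln(49.1/45)/(2π×53.4×5.16) = 5.036×10^-5 K/W
R_expanded polystyrene = ln(99.1/49.1)/(2π×0.0329×5.16) = 0.6584 K/W
R_cellular glass = ln(149.1/99.1)/(2π×0.0428×5.16) = 0.2944 K/W
R_outer film = 1/(h_o·2πr_oL) = 1/(12.2×2π×0.1491×5.16) = 0.01696 K/W
R_total = 0.9698 K/W
Q = ΔT/R_total = 80/0.9698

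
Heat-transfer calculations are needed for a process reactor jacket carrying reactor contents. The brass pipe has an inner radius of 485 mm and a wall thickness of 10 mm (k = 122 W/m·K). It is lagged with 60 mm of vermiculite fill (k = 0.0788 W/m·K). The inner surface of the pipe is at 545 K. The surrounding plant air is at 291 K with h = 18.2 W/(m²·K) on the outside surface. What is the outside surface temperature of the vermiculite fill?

T ≈ 307 K

Treating each annulus and film as a series resistance:
R_brass pipe wall = ln(495/485)/(2π×122×1) = 2.662×10^-5 K/W
R_vermiculite fill = ln(555/495)/(2π×0.0788×1) = 0.2311 K/W
R_outer film = 1/(h_o·2πr_oL) = 1/(18.2×2π×0.555×1) = 0.01576 K/W
R_total = 0.2469 K/W
Q = ΔT/R_total = 254/0.2469
Q = 1030 W/m
T_interface = T_inner − Q·ΣR(inner→interface) = 545 − 1030×0.2311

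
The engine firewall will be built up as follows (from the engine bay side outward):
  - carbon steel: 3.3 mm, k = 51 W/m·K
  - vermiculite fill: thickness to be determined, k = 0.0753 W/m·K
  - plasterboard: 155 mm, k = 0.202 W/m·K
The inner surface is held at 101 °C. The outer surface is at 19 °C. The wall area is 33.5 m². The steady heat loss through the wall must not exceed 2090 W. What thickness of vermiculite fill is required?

Model the wall as resistances in series:
R_carbon steel = L/(kA) = 0.0033/(51×33.5) = 1.932×10^-6 K/W
R_plasterboard = L/(kA) = 0.155/(0.202×33.5) = 0.02291 K/W
Sum of the known resistances R_other = 0.02291 K/W
Required total resistance R_tot = ΔT/Q_allow = 82/2090 = 0.03923 K/W
R_vermiculite fill = R_tot − R_other = 0.01633 K/W
L = R·k·A = 0.01633×0.0753×33.5

L ≈ 41.2 mm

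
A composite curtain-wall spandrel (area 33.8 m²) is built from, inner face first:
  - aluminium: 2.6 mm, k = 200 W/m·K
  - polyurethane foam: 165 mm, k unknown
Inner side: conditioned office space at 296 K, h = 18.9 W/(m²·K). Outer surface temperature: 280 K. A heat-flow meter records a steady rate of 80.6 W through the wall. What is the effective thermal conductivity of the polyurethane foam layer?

Thermal resistances in series:
R_inner film = 1/(h_i·A) = 1/(18.9×33.8) = 0.001565 K/W
R_aluminium = L/(kA) = 0.0026/(200×33.8) = 3.846×10^-7 K/W
Sum of known resistances R_other = 0.001566 K/W
Total R = ΔT/Q = 16/80.6 = 0.1985 K/W
R_polyurethane foam = R_total − R_other = 0.1969 K/W
k = L/(R·A) = 0.165/(0.1969×33.8)

k ≈ 0.0248 W/(m·K)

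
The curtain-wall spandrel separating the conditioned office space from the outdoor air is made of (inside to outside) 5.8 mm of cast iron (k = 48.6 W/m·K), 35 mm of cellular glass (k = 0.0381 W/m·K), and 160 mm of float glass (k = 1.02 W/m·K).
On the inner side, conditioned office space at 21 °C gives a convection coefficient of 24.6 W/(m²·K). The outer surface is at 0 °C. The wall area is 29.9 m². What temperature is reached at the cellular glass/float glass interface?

Using the resistance-network approach (series):
R_inner film = 1/(h_i·A) = 1/(24.6×29.9) = 0.00136 K/W
R_cast iron = L/(kA) = 0.0058/(48.6×29.9) = 3.991×10^-6 K/W
R_cellular glass = L/(kA) = 0.035/(0.0381×29.9) = 0.03072 K/W
R_float glass = L/(kA) = 0.16/(1.02×29.9) = 0.005246 K/W
R_total = 0.03733 K/W;  Q = ΔT/R_total = 21/0.03733 = 562.5 W
T_interface = T_inner − Q·ΣR(inner→interface) = 21 − 562×0.03209

T ≈ 2.95 °C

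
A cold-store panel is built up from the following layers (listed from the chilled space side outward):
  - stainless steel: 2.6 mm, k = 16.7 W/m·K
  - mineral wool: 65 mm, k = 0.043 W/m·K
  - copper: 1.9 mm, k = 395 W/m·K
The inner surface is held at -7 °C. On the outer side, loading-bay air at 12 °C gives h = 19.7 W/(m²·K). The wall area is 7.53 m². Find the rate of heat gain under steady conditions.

Thermal resistances in series:
R_stainless steel = L/(kA) = 0.0026/(16.7×7.53) = 2.068×10^-5 K/W
R_mineral wool = L/(kA) = 0.065/(0.043×7.53) = 0.2007 K/W
R_copper = L/(kA) = 0.0019/(395×7.53) = 6.388×10^-7 K/W
R_outer film = 1/(h_o·A) = 1/(19.7×7.53) = 0.006741 K/W
R_total = 0.2075 K/W
Q = ΔT / R_total = 19 / 0.2075

Q ≈ 91.6 W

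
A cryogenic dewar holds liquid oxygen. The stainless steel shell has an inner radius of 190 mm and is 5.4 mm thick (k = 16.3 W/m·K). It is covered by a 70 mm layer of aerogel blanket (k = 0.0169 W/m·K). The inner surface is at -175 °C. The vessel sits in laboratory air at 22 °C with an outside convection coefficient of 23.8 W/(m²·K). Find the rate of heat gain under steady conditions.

Q ≈ 30.8 W

Spherical conduction: R = (1/r_in − 1/r_out)/(4πk) per layer; series-sum.
R_stainless steel shell = (1/0.19 − 1/0.1954)/(4π×16.3) = 7.101×10^-4 K/W
R_aerogel blanket = (1/0.1954 − 1/0.2654)/(4π×0.0169) = 6.356 K/W
R_outer film = 1/(h·4πr_o²) = 1/(23.8×4π×0.2654²) = 0.04747 K/W
R_total = 6.404 K/W
Q = ΔT/R_total = 197/6.404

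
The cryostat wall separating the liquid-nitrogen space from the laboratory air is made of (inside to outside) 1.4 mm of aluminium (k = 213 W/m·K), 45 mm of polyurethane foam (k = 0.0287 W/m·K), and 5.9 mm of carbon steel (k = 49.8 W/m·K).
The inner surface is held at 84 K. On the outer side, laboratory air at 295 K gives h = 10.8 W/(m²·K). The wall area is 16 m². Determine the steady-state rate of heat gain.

Treating each layer as a thermal resistance in series:
R_aluminium = L/(kA) = 0.0014/(213×16) = 4.108×10^-7 K/W
R_polyurethane foam = L/(kA) = 0.045/(0.0287×16) = 0.098 K/W
R_carbon steel = L/(kA) = 0.0059/(49.8×16) = 7.405×10^-6 K/W
R_outer film = 1/(h_o·A) = 1/(10.8×16) = 0.005787 K/W
R_total = 0.1038 K/W
Q = ΔT / R_total = 211 / 0.1038

Q ≈ 2030 W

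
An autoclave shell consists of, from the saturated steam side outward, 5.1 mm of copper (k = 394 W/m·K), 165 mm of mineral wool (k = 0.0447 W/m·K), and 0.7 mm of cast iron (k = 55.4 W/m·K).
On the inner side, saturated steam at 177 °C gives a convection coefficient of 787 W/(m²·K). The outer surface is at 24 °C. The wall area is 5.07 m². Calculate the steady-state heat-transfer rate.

Q ≈ 210 W

Using the resistance-network approach (series):
R_inner film = 1/(h_i·A) = 1/(787×5.07) = 2.506×10^-4 K/W
R_copper = L/(kA) = 0.0051/(394×5.07) = 2.553×10^-6 K/W
R_mineral wool = L/(kA) = 0.165/(0.0447×5.07) = 0.7281 K/W
R_cast iron = L/(kA) = 0.0007/(55.4×5.07) = 2.492×10^-6 K/W
R_total = 0.7283 K/W
Q = ΔT / R_total = 153 / 0.7283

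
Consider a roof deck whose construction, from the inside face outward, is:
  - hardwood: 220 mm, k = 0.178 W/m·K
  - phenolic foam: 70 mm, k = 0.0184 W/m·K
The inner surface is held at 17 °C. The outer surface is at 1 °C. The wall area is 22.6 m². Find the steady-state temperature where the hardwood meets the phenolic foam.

Using the resistance-network approach (series):
R_hardwood = L/(kA) = 0.22/(0.178×22.6) = 0.05469 K/W
R_phenolic foam = L/(kA) = 0.07/(0.0184×22.6) = 0.1683 K/W
R_total = 0.223 K/W;  Q = ΔT/R_total = 16/0.223 = 71.74 W
T_interface = T_inner − Q·ΣR(inner→interface) = 17 − 71.7×0.05469

T ≈ 13.1 °C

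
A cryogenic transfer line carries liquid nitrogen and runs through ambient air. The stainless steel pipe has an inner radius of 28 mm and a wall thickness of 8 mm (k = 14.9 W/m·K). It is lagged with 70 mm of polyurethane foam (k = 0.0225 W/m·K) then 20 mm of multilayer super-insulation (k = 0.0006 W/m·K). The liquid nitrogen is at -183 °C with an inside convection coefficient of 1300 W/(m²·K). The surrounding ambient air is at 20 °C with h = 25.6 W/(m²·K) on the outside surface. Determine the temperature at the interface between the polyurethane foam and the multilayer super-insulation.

Radial resistances (cylindrical: R_cond = ln(r_o/r_i)/(2πkL), R_conv = 1/(h·2πrL)):
R_inner film = 1/(h_i·2πr₁L) = 1/(1300×2π×0.028×1) = 0.004372 K/W
R_stainless steel pipe wall = ln(36/28)/(2π×14.9×1) = 0.002684 K/W
R_polyurethane foam = ln(106/36)/(2π×0.0225×1) = 7.639 K/W
R_multilayer super-insulation = ln(126/106)/(2π×0.0006×1) = 45.85 K/W
R_outer film = 1/(h_o·2πr_oL) = 1/(25.6×2π×0.126×1) = 0.04934 K/W
R_total = 53.54 K/W
Q = ΔT/R_total = 203/53.54
Q = 3.79 W/m
T_interface = T_inner + Q·ΣR(inner→interface) = -183 + 3.79×7.646

T ≈ -154 °C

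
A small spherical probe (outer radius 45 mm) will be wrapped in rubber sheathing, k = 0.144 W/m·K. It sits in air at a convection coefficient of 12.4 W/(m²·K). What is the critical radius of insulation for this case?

For a sphere r_cr = 2k/h = 2×0.144/12.4
r_cr = 23.2 mm; since the bare radius (45 mm) is above r_cr, any added insulation will reduce heat loss.

r_cr ≈ 23.2 mm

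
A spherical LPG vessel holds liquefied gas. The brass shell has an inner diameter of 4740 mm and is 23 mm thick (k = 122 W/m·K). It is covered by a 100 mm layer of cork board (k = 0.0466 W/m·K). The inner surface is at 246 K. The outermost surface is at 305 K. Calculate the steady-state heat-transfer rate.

Each spherical layer contributes R = (1/r_i − 1/r_o)/(4πk):
R_brass shell = (1/2.37 − 1/2.393)/(4π×122) = 2.645×10^-6 K/W
R_cork board = (1/2.393 − 1/2.493)/(4π×0.0466) = 0.02862 K/W
R_total = 0.02863 K/W
Q = ΔT/R_total = 59/0.02863

Q ≈ 2060 W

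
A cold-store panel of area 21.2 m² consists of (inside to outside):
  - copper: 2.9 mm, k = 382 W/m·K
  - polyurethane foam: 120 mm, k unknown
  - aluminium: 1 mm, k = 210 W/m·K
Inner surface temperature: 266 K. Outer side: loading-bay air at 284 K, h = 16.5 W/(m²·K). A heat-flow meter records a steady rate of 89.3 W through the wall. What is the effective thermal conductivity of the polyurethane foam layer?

Series thermal resistances:
R_copper = L/(kA) = 0.0029/(382×21.2) = 3.581×10^-7 K/W
R_aluminium = L/(kA) = 0.001/(210×21.2) = 2.246×10^-7 K/W
R_outer film = 1/(h_o·A) = 1/(16.5×21.2) = 0.002859 K/W
Sum of known resistances R_other = 0.002859 K/W
Total R = ΔT/Q = 18/89.3 = 0.2016 K/W
R_polyurethane foam = R_total − R_other = 0.1987 K/W
k = L/(R·A) = 0.12/(0.1987×21.2)

k ≈ 0.0285 W/(m·K)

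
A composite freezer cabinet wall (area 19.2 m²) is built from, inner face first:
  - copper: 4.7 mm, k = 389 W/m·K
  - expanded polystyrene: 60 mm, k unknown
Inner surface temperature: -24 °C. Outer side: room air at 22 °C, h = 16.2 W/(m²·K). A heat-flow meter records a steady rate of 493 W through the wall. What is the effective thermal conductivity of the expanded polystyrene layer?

Using the resistance-network approach (series):
R_copper = L/(kA) = 0.0047/(389×19.2) = 6.293×10^-7 K/W
R_outer film = 1/(h_o·A) = 1/(16.2×19.2) = 0.003215 K/W
Sum of known resistances R_other = 0.003216 K/W
Total R = ΔT/Q = 46/493 = 0.09331 K/W
R_expanded polystyrene = R_total − R_other = 0.09009 K/W
k = L/(R·A) = 0.06/(0.09009×19.2)

k ≈ 0.0347 W/(m·K)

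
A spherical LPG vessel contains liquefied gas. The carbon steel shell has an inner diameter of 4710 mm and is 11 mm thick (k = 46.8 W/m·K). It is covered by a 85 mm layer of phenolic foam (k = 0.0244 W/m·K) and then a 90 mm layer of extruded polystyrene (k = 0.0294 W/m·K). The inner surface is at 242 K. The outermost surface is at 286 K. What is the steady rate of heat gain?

Spherical conduction: R = (1/r_in − 1/r_out)/(4πk) per layer; series-sum.
R_carbon steel shell = (1/2.355 − 1/2.366)/(4π×46.8) = 3.357×10^-6 K/W
R_phenolic foam = (1/2.366 − 1/2.451)/(4π×0.0244) = 0.0478 K/W
R_extruded polystyrene = (1/2.451 − 1/2.541)/(4π×0.0294) = 0.03911 K/W
R_total = 0.08692 K/W
Q = ΔT/R_total = 44/0.08692

Q ≈ 506 W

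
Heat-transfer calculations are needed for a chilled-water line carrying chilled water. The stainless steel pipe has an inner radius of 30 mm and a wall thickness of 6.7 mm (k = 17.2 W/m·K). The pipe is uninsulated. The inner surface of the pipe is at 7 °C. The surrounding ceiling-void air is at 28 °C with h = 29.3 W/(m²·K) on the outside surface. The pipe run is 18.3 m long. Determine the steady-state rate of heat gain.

Q ≈ 2560 W

Per-layer cylindrical resistances, series-summed:
R_stainless steel pipe wall = ln(36.7/30)/(2π×17.2×18.3) = 1.019×10^-4 K/W
R_outer film = 1/(h_o·2πr_oL) = 1/(29.3×2π×0.0367×18.3) = 0.008088 K/W
R_total = 0.00819 K/W
Q = ΔT/R_total = 21/0.00819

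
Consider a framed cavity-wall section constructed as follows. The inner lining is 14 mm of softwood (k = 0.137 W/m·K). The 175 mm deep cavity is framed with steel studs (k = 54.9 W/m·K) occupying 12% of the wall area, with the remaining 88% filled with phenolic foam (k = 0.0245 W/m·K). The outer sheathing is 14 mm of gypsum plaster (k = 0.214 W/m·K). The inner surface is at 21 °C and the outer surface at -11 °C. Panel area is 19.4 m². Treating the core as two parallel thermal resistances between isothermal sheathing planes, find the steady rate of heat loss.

Q ≈ 3200 W

Sheathing layers in series; stud and cavity paths in parallel between them.
R_inner = 0.014/(0.137×19.4) = 0.005268 K/W
R_stud  = 0.175/(54.9×0.12×19.4) = 0.001369 K/W
R_cav   = 0.175/(0.0245×0.88×19.4) = 0.4184 K/W
1/R_core = 1/R_stud + 1/R_cav → R_core = 0.001365 K/W
R_outer = 0.014/(0.214×19.4) = 0.003372 K/W
R_total = 0.01 K/W
Q = ΔT/R_total = 32/0.01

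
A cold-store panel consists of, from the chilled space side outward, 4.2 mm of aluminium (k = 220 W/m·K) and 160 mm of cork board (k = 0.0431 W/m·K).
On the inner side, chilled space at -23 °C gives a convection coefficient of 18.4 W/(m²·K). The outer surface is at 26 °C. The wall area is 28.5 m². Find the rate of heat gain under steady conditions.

Thermal resistances in series:
R_inner film = 1/(h_i·A) = 1/(18.4×28.5) = 0.001907 K/W
R_aluminium = L/(kA) = 0.0042/(220×28.5) = 6.699×10^-7 K/W
R_cork board = L/(kA) = 0.16/(0.0431×28.5) = 0.1303 K/W
R_total = 0.1322 K/W
Q = ΔT / R_total = 49 / 0.1322

Q ≈ 371 W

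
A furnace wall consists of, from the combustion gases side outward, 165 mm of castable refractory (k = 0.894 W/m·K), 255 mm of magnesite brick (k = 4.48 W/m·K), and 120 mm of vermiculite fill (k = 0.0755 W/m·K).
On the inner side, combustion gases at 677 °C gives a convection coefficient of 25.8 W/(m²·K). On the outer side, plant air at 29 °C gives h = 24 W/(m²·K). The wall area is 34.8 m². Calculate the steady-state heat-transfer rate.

Q ≈ 11800 W

Thermal resistances in series:
R_inner film = 1/(h_i·A) = 1/(25.8×34.8) = 0.001114 K/W
R_castable refractory = L/(kA) = 0.165/(0.894×34.8) = 0.005304 K/W
R_magnesite brick = L/(kA) = 0.255/(4.48×34.8) = 0.001636 K/W
R_vermiculite fill = L/(kA) = 0.12/(0.0755×34.8) = 0.04567 K/W
R_outer film = 1/(h_o·A) = 1/(24×34.8) = 0.001197 K/W
R_total = 0.05492 K/W
Q = ΔT / R_total = 648 / 0.05492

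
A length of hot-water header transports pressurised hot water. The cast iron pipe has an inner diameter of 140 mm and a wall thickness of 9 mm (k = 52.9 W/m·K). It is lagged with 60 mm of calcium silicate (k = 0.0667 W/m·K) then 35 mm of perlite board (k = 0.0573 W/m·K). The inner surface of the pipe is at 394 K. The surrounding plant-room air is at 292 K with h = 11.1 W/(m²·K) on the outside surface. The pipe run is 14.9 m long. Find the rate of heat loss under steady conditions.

For a radial system each layer contributes R = ln(r_out/r_in)/(2πkL); films add R = 1/(hA).
R_cast iron pipe wall = ln(79/70)/(2π×52.9×14.9) = 2.442×10^-5 K/W
R_calcium silicate = ln(139/79)/(2π×0.0667×14.9) = 0.09048 K/W
R_perlite board = ln(174/139)/(2π×0.0573×14.9) = 0.04187 K/W
R_outer film = 1/(h_o·2πr_oL) = 1/(11.1×2π×0.174×14.9) = 0.00553 K/W
R_total = 0.1379 K/W
Q = ΔT/R_total = 102/0.1379

Q ≈ 740 W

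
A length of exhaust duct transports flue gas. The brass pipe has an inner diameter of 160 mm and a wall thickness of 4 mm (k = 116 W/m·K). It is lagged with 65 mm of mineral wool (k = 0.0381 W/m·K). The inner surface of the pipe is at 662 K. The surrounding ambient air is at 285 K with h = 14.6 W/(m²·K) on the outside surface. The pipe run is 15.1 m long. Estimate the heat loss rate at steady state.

Q ≈ 2310 W

Treating each annulus and film as a series resistance:
R_brass pipe wall = ln(84/80)/(2π×116×15.1) = 4.433×10^-6 K/W
R_mineral wool = ln(149/84)/(2π×0.0381×15.1) = 0.1586 K/W
R_outer film = 1/(h_o·2πr_oL) = 1/(14.6×2π×0.149×15.1) = 0.004845 K/W
R_total = 0.1634 K/W
Q = ΔT/R_total = 377/0.1634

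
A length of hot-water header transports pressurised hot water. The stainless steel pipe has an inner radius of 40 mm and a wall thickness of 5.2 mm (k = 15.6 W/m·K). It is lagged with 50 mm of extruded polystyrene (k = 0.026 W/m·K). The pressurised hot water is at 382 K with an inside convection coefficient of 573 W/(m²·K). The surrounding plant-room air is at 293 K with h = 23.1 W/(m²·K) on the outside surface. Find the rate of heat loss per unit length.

Radial resistances (cylindrical: R_cond = ln(r_o/r_i)/(2πkL), R_conv = 1/(h·2πrL)):
R_inner film = 1/(h_i·2πr₁L) = 1/(573×2π×0.04×1) = 0.006944 K/W
R_stainless steel pipe wall = ln(45.2/40)/(2π×15.6×1) = 0.001247 K/W
R_extruded polystyrene = ln(95.2/45.2)/(2π×0.026×1) = 4.56 K/W
R_outer film = 1/(h_o·2πr_oL) = 1/(23.1×2π×0.0952×1) = 0.07237 K/W
R_total = 4.64 K/W
Q = ΔT/R_total = 89/4.64

q′ ≈ 19.2 W/m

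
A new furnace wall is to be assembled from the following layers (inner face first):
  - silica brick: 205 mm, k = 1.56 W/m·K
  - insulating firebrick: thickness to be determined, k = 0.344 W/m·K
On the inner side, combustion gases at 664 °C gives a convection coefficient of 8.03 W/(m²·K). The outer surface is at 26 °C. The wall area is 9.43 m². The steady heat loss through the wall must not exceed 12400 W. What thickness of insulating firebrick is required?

Series thermal resistances:
R_inner film = 1/(h_i·A) = 1/(8.03×9.43) = 0.01321 K/W
R_silica brick = L/(kA) = 0.205/(1.56×9.43) = 0.01394 K/W
Sum of the known resistances R_other = 0.02714 K/W
Required total resistance R_tot = ΔT/Q_allow = 638/12400 = 0.05145 K/W
R_insulating firebrick = R_tot − R_other = 0.02431 K/W
L = R·k·A = 0.02431×0.344×9.43

L ≈ 78.9 mm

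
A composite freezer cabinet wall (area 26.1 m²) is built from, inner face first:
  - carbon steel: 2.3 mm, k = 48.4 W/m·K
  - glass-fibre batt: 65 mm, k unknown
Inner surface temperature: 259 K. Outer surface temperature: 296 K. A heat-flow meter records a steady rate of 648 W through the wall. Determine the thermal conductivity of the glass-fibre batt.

Using the resistance-network approach (series):
R_carbon steel = L/(kA) = 0.0023/(48.4×26.1) = 1.821×10^-6 K/W
Sum of known resistances R_other = 1.821×10^-6 K/W
Total R = ΔT/Q = 37/648 = 0.0571 K/W
R_glass-fibre batt = R_total − R_other = 0.0571 K/W
k = L/(R·A) = 0.065/(0.0571×26.1)

k ≈ 0.0436 W/(m·K)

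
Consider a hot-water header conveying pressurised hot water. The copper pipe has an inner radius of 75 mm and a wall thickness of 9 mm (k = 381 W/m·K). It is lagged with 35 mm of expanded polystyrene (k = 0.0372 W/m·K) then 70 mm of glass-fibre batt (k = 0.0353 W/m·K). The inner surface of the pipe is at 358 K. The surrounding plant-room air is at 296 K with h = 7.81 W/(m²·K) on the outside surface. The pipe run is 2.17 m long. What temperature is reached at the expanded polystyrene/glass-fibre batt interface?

Treating each annulus and film as a series resistance:
R_copper pipe wall = ln(84/75)/(2π×381×2.17) = 2.182×10^-5 K/W
R_expanded polystyrene = ln(119/84)/(2π×0.0372×2.17) = 0.6867 K/W
R_glass-fibre batt = ln(189/119)/(2π×0.0353×2.17) = 0.9612 K/W
R_outer film = 1/(h_o·2πr_oL) = 1/(7.81×2π×0.189×2.17) = 0.04969 K/W
R_total = 1.698 K/W
Q = ΔT/R_total = 62/1.698
Q = 36.5 W
T_interface = T_inner − Q·ΣR(inner→interface) = 358 − 36.5×0.6867

T ≈ 333 K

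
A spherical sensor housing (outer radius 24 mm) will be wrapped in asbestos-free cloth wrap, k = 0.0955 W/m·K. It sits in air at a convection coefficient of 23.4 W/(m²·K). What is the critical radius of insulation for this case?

For a sphere r_cr = 2k/h = 2×0.0955/23.4
r_cr = 8.16 mm; since the bare radius (24 mm) is above r_cr, any added insulation will reduce heat loss.

r_cr ≈ 8.16 mm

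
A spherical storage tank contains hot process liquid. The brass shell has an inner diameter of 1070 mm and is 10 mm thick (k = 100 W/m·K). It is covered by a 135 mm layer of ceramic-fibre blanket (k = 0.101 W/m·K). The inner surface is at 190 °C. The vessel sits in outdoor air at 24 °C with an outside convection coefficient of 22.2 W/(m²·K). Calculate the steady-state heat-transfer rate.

For a spherical shell R = (1/r₁ − 1/r₂)/(4πk); film R = 1/(h·4πr²). In series:
R_brass shell = (1/0.535 − 1/0.545)/(4π×100) = 2.729×10^-5 K/W
R_ceramic-fibre blanket = (1/0.545 − 1/0.68)/(4π×0.101) = 0.287 K/W
R_outer film = 1/(h·4πr_o²) = 1/(22.2×4π×0.68²) = 0.007752 K/W
R_total = 0.2948 K/W
Q = ΔT/R_total = 166/0.2948

Q ≈ 563 W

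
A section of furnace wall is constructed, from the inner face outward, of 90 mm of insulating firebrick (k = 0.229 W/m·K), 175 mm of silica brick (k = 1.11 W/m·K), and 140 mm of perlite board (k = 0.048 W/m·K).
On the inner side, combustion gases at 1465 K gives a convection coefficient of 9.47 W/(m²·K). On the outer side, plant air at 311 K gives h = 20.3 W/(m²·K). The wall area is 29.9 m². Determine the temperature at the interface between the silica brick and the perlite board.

T ≈ 1260 K

Treating each layer as a thermal resistance in series:
R_inner film = 1/(h_i·A) = 1/(9.47×29.9) = 0.003532 K/W
R_insulating firebrick = L/(kA) = 0.09/(0.229×29.9) = 0.01314 K/W
R_silica brick = L/(kA) = 0.175/(1.11×29.9) = 0.005273 K/W
R_perlite board = L/(kA) = 0.14/(0.048×29.9) = 0.09755 K/W
R_outer film = 1/(h_o·A) = 1/(20.3×29.9) = 0.001648 K/W
R_total = 0.1211 K/W;  Q = ΔT/R_total = 1154/0.1211 = 9526 W
T_interface = T_inner − Q·ΣR(inner→interface) = 1465 − 9530×0.02195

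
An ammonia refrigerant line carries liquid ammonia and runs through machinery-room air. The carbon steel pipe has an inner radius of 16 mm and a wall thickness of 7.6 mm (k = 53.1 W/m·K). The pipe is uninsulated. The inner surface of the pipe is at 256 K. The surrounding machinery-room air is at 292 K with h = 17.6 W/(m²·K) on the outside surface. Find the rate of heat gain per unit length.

q′ ≈ 93.7 W/m

Treating each annulus and film as a series resistance:
R_carbon steel pipe wall = ln(23.6/16)/(2π×53.1×1) = 0.001165 K/W
R_outer film = 1/(h_o·2πr_oL) = 1/(17.6×2π×0.0236×1) = 0.3832 K/W
R_total = 0.3843 K/W
Q = ΔT/R_total = 36/0.3843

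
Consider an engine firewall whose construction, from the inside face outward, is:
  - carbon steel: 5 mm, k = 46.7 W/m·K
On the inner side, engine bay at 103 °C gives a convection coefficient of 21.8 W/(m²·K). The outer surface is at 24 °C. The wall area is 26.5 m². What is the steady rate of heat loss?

Treating each layer as a thermal resistance in series:
R_inner film = 1/(h_i·A) = 1/(21.8×26.5) = 0.001731 K/W
R_carbon steel = L/(kA) = 0.005/(46.7×26.5) = 4.04×10^-6 K/W
R_total = 0.001735 K/W
Q = ΔT / R_total = 79 / 0.001735

Q ≈ 45500 W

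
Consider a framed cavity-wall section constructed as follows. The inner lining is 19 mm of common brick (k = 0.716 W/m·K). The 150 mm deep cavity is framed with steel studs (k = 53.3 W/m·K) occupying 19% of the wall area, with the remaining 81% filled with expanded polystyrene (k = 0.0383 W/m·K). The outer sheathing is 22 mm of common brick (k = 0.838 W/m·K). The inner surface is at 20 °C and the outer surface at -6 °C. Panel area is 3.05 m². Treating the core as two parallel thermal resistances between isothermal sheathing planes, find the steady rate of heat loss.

Sheathing layers in series; stud and cavity paths in parallel between them.
R_inner = 0.019/(0.716×3.05) = 0.0087 K/W
R_stud  = 0.15/(53.3×0.19×3.05) = 0.004856 K/W
R_cav   = 0.15/(0.0383×0.81×3.05) = 1.585 K/W
1/R_core = 1/R_stud + 1/R_cav → R_core = 0.004842 K/W
R_outer = 0.022/(0.838×3.05) = 0.008608 K/W
R_total = 0.02215 K/W
Q = ΔT/R_total = 26/0.02215

Q ≈ 1170 W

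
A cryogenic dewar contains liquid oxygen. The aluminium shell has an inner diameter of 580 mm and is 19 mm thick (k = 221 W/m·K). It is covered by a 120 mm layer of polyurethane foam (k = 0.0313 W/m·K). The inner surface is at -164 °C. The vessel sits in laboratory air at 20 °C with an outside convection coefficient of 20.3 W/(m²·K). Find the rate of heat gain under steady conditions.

Radial (spherical) resistances in series:
R_aluminium shell = (1/0.29 − 1/0.309)/(4π×221) = 7.635×10^-5 K/W
R_polyurethane foam = (1/0.309 − 1/0.429)/(4π×0.0313) = 2.302 K/W
R_outer film = 1/(h·4πr_o²) = 1/(20.3×4π×0.429²) = 0.0213 K/W
R_total = 2.323 K/W
Q = ΔT/R_total = 184/2.323

Q ≈ 79.2 W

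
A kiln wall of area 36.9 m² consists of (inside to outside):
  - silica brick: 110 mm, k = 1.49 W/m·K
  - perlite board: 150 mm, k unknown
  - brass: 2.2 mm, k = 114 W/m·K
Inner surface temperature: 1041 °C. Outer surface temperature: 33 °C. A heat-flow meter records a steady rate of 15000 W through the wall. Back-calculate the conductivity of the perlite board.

k ≈ 0.0623 W/(m·K)

Treating each layer as a thermal resistance in series:
R_silica brick = L/(kA) = 0.11/(1.49×36.9) = 0.002001 K/W
R_brass = L/(kA) = 0.0022/(114×36.9) = 5.23×10^-7 K/W
Sum of known resistances R_other = 0.002001 K/W
Total R = ΔT/Q = 1008/15000 = 0.0672 K/W
R_perlite board = R_total − R_other = 0.0652 K/W
k = L/(R·A) = 0.15/(0.0652×36.9)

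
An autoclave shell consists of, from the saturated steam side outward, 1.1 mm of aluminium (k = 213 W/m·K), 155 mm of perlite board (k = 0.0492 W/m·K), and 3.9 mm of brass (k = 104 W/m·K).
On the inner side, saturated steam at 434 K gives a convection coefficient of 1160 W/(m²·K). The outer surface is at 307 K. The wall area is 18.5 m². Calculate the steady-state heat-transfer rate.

Thermal resistances in series:
R_inner film = 1/(h_i·A) = 1/(1160×18.5) = 4.66×10^-5 K/W
R_aluminium = L/(kA) = 0.0011/(213×18.5) = 2.792×10^-7 K/W
R_perlite board = L/(kA) = 0.155/(0.0492×18.5) = 0.1703 K/W
R_brass = L/(kA) = 0.0039/(104×18.5) = 2.027×10^-6 K/W
R_total = 0.1703 K/W
Q = ΔT / R_total = 127 / 0.1703

Q ≈ 746 W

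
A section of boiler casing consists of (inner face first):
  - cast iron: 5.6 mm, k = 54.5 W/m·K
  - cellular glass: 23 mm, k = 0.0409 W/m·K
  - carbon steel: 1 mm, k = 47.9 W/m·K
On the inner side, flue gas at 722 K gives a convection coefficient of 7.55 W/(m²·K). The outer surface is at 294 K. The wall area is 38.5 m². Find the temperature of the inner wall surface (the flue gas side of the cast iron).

Treating each layer as a thermal resistance in series:
R_inner film = 1/(h_i·A) = 1/(7.55×38.5) = 0.00344 K/W
R_cast iron = L/(kA) = 0.0056/(54.5×38.5) = 2.669×10^-6 K/W
R_cellular glass = L/(kA) = 0.023/(0.0409×38.5) = 0.01461 K/W
R_carbon steel = L/(kA) = 0.001/(47.9×38.5) = 5.423×10^-7 K/W
R_total = 0.01805 K/W;  Q = ΔT/R_total = 428/0.01805 = 23710 W
T_interface = T_inner − Q·ΣR(inner→interface) = 722 − 23700×0.00344

T ≈ 640 K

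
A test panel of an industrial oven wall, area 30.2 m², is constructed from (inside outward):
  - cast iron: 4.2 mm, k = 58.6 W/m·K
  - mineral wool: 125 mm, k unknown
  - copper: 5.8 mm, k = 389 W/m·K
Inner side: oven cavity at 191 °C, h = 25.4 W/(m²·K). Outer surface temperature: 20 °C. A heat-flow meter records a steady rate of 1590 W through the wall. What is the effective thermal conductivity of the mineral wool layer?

k ≈ 0.039 W/(m·K)

Thermal resistances in series:
R_inner film = 1/(h_i·A) = 1/(25.4×30.2) = 0.001304 K/W
R_cast iron = L/(kA) = 0.0042/(58.6×30.2) = 2.373×10^-6 K/W
R_copper = L/(kA) = 0.0058/(389×30.2) = 4.937×10^-7 K/W
Sum of known resistances R_other = 0.001307 K/W
Total R = ΔT/Q = 171/1590 = 0.1075 K/W
R_mineral wool = R_total − R_other = 0.1062 K/W
k = L/(R·A) = 0.125/(0.1062×30.2)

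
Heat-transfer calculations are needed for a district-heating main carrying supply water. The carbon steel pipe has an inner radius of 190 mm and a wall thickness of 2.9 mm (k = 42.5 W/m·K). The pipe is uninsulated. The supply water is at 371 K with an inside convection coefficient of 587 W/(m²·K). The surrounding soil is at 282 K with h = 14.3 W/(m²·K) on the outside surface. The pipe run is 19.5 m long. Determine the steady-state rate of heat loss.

Q ≈ 29300 W

Treating each annulus and film as a series resistance:
R_inner film = 1/(h_i·2πr₁L) = 1/(587×2π×0.19×19.5) = 7.318×10^-5 K/W
R_carbon steel pipe wall = ln(192.9/190)/(2π×42.5×19.5) = 2.909×10^-6 K/W
R_outer film = 1/(h_o·2πr_oL) = 1/(14.3×2π×0.1929×19.5) = 0.002959 K/W
R_total = 0.003035 K/W
Q = ΔT/R_total = 89/0.003035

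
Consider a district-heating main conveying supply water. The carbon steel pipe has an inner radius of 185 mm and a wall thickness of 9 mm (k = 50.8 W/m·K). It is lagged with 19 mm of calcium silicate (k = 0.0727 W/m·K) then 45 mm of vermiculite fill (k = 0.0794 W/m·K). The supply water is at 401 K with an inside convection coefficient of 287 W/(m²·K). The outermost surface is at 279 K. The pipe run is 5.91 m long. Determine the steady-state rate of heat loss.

Q ≈ 1220 W

For a radial system each layer contributes R = ln(r_out/r_in)/(2πkL); films add R = 1/(hA).
R_inner film = 1/(h_i·2πr₁L) = 1/(287×2π×0.185×5.91) = 5.072×10^-4 K/W
R_carbon steel pipe wall = ln(194/185)/(2π×50.8×5.91) = 2.518×10^-5 K/W
R_calcium silicate = ln(213/194)/(2π×0.0727×5.91) = 0.03461 K/W
R_vermiculite fill = ln(258/213)/(2π×0.0794×5.91) = 0.06501 K/W
R_total = 0.1001 K/W
Q = ΔT/R_total = 122/0.1001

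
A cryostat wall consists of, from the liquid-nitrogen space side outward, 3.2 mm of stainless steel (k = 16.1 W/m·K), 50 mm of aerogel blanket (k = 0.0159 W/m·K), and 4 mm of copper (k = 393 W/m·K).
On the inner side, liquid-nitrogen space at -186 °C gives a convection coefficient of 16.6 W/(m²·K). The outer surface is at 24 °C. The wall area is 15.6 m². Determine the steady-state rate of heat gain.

Q ≈ 1020 W

Thermal resistances in series:
R_inner film = 1/(h_i·A) = 1/(16.6×15.6) = 0.003862 K/W
R_stainless steel = L/(kA) = 0.0032/(16.1×15.6) = 1.274×10^-5 K/W
R_aerogel blanket = L/(kA) = 0.05/(0.0159×15.6) = 0.2016 K/W
R_copper = L/(kA) = 0.004/(393×15.6) = 6.524×10^-7 K/W
R_total = 0.2055 K/W
Q = ΔT / R_total = 210 / 0.2055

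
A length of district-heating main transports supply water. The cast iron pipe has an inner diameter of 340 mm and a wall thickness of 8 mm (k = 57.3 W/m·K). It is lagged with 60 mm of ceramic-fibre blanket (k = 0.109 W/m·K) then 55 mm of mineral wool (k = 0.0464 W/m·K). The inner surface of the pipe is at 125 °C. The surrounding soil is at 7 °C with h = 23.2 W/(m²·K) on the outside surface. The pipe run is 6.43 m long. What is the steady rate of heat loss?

Q ≈ 654 W

Treating each annulus and film as a series resistance:
R_cast iron pipe wall = ln(178/170)/(2π×57.3×6.43) = 1.986×10^-5 K/W
R_ceramic-fibre blanket = ln(238/178)/(2π×0.109×6.43) = 0.06596 K/W
R_mineral wool = ln(293/238)/(2π×0.0464×6.43) = 0.1109 K/W
R_outer film = 1/(h_o·2πr_oL) = 1/(23.2×2π×0.293×6.43) = 0.003641 K/W
R_total = 0.1805 K/W
Q = ΔT/R_total = 118/0.1805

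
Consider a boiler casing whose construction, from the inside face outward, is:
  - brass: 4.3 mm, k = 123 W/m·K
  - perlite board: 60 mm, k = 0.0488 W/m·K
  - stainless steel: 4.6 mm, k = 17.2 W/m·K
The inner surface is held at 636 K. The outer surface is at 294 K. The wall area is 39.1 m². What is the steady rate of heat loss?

Q ≈ 10900 W

Using the resistance-network approach (series):
R_brass = L/(kA) = 0.0043/(123×39.1) = 8.941×10^-7 K/W
R_perlite board = L/(kA) = 0.06/(0.0488×39.1) = 0.03145 K/W
R_stainless steel = L/(kA) = 0.0046/(17.2×39.1) = 6.84×10^-6 K/W
R_total = 0.03145 K/W
Q = ΔT / R_total = 342 / 0.03145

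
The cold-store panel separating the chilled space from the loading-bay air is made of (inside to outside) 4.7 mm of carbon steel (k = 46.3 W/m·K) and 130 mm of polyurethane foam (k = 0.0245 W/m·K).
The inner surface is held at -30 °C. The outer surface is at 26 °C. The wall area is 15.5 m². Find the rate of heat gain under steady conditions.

Q ≈ 164 W

Using the resistance-network approach (series):
R_carbon steel = L/(kA) = 0.0047/(46.3×15.5) = 6.549×10^-6 K/W
R_polyurethane foam = L/(kA) = 0.13/(0.0245×15.5) = 0.3423 K/W
R_total = 0.3423 K/W
Q = ΔT / R_total = 56 / 0.3423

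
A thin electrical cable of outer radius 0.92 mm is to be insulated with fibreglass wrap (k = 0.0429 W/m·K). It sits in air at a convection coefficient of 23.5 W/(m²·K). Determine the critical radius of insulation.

For a cylinder r_cr = k/h = 0.0429/23.5
r_cr = 1.83 mm; since the bare radius (0.92 mm) is below r_cr, adding a thin layer of insulation will *increase* heat loss.

r_cr ≈ 1.83 mm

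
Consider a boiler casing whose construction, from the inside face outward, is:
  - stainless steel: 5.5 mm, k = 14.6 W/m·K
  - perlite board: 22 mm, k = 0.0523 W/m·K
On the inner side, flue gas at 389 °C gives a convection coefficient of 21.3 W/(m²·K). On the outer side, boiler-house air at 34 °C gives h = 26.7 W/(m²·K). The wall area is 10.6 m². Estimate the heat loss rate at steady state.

Q ≈ 7450 W

Using the resistance-network approach (series):
R_inner film = 1/(h_i·A) = 1/(21.3×10.6) = 0.004429 K/W
R_stainless steel = L/(kA) = 0.0055/(14.6×10.6) = 3.554×10^-5 K/W
R_perlite board = L/(kA) = 0.022/(0.0523×10.6) = 0.03968 K/W
R_outer film = 1/(h_o·A) = 1/(26.7×10.6) = 0.003533 K/W
R_total = 0.04768 K/W
Q = ΔT / R_total = 355 / 0.04768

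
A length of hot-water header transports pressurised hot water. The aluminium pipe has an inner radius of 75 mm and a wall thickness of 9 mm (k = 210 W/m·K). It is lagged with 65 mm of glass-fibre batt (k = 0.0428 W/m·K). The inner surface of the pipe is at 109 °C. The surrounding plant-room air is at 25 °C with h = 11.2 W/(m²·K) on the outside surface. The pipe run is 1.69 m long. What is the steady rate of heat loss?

Radial resistances (cylindrical: R_cond = ln(r_o/r_i)/(2πkL), R_conv = 1/(h·2πrL)):
R_aluminium pipe wall = ln(84/75)/(2π×210×1.69) = 5.082×10^-5 K/W
R_glass-fibre batt = ln(149/84)/(2π×0.0428×1.69) = 1.261 K/W
R_outer film = 1/(h_o·2πr_oL) = 1/(11.2×2π×0.149×1.69) = 0.05643 K/W
R_total = 1.318 K/W
Q = ΔT/R_total = 84/1.318

Q ≈ 63.8 W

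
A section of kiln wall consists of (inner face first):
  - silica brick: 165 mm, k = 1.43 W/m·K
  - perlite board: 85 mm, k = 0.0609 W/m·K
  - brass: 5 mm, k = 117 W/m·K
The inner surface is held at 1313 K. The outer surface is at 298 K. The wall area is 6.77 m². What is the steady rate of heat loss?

Q ≈ 4550 W

Model the wall as resistances in series:
R_silica brick = L/(kA) = 0.165/(1.43×6.77) = 0.01704 K/W
R_perlite board = L/(kA) = 0.085/(0.0609×6.77) = 0.2062 K/W
R_brass = L/(kA) = 0.005/(117×6.77) = 6.312×10^-6 K/W
R_total = 0.2232 K/W
Q = ΔT / R_total = 1015 / 0.2232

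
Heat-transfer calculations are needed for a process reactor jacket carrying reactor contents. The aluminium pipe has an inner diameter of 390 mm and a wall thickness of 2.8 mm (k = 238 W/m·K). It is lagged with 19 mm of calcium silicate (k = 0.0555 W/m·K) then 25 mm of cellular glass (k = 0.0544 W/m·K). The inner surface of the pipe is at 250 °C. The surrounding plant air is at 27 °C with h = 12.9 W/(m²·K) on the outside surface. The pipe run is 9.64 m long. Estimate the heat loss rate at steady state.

Treating each annulus and film as a series resistance:
R_aluminium pipe wall = ln(197.8/195)/(2π×238×9.64) = 9.89×10^-7 K/W
R_calcium silicate = ln(216.8/197.8)/(2π×0.0555×9.64) = 0.02728 K/W
R_cellular glass = ln(241.8/216.8)/(2π×0.0544×9.64) = 0.03312 K/W
R_outer film = 1/(h_o·2πr_oL) = 1/(12.9×2π×0.2418×9.64) = 0.005293 K/W
R_total = 0.0657 K/W
Q = ΔT/R_total = 223/0.0657

Q ≈ 3390 W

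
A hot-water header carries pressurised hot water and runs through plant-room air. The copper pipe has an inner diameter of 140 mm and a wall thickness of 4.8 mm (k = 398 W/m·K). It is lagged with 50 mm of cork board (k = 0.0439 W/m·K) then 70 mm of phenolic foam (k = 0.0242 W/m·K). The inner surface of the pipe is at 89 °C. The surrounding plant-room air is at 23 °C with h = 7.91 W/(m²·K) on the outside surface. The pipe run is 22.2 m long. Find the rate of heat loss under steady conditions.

For a radial system each layer contributes R = ln(r_out/r_in)/(2πkL); films add R = 1/(hA).
R_copper pipe wall = ln(74.8/70)/(2π×398×22.2) = 1.195×10^-6 K/W
R_cork board = ln(124.8/74.8)/(2π×0.0439×22.2) = 0.0836 K/W
R_phenolic foam = ln(194.8/124.8)/(2π×0.0242×22.2) = 0.1319 K/W
R_outer film = 1/(h_o·2πr_oL) = 1/(7.91×2π×0.1948×22.2) = 0.004653 K/W
R_total = 0.2202 K/W
Q = ΔT/R_total = 66/0.2202

Q ≈ 300 W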